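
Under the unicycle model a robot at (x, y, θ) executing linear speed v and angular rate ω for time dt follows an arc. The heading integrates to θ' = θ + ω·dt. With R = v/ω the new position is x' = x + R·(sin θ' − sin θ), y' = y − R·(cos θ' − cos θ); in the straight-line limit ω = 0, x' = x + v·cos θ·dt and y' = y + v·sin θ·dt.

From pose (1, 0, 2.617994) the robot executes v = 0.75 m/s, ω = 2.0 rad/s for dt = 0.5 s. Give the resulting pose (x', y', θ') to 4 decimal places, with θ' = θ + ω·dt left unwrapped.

θ' = 2.6180 + 2.0·0.5 = 3.6180
R = v/ω = 0.75/2.0 = 0.3750
x' = 1 + 0.3750·(sin 3.6180 − sin 2.6180) = 0.6405
y' = 0 − 0.3750·(cos 3.6180 − cos 2.6180) = 0.0085

(0.6405, 0.0085, 3.6180)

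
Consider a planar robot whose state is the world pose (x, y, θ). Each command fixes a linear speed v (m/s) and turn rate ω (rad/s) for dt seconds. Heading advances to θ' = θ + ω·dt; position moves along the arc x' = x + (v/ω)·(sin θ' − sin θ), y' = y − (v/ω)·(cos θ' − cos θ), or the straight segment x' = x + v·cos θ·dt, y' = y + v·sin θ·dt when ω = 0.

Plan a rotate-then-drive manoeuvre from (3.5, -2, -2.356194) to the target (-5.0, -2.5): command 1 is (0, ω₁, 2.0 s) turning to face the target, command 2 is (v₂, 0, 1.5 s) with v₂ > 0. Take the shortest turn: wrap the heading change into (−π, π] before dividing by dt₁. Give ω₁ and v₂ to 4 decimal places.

ω₁ = -0.3633, v₂ = 5.6765

heading to target = atan2(-2.5−-2, -5−3.5) = -3.0828
Δθ = wrap(-3.0828 − -2.3562) = -0.7266; ω₁ = Δθ/dt₁ = -0.3633
distance = √((-5−3.5)² + (-2.5−-2)²) = 8.5147; v₂ = distance/dt₂ = 5.6765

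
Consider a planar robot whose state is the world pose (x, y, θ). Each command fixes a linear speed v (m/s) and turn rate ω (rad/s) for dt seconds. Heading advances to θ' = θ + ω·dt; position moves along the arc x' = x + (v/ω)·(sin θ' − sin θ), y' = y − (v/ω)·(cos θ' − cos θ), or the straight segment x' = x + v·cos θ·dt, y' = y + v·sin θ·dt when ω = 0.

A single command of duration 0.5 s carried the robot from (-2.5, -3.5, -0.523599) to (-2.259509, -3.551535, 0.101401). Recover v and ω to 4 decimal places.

Δθ = 0.101401 − -0.523599 = 0.625000
ω = Δθ/dt = 0.625000/0.5 = 1.2500
R = Δx/(sin θ' − sin θ) = 0.4000
v = R·ω = 0.4000·1.2500 = 0.5000

v = 0.5000, ω = 1.2500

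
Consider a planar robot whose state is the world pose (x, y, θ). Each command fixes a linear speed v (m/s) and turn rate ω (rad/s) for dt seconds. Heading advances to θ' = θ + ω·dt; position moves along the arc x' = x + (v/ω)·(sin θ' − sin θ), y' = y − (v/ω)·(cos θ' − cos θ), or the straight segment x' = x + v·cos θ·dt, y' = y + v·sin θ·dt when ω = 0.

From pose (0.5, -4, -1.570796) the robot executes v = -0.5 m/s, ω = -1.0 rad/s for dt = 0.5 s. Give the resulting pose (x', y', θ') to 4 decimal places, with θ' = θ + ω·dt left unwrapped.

θ' = -1.5708 + -1.0·0.5 = -2.0708
R = v/ω = -0.5/-1.0 = 0.5000
x' = 0.5 + 0.5000·(sin -2.0708 − sin -1.5708) = 0.5612
y' = -4 − 0.5000·(cos -2.0708 − cos -1.5708) = -3.7603

(0.5612, -3.7603, -2.0708)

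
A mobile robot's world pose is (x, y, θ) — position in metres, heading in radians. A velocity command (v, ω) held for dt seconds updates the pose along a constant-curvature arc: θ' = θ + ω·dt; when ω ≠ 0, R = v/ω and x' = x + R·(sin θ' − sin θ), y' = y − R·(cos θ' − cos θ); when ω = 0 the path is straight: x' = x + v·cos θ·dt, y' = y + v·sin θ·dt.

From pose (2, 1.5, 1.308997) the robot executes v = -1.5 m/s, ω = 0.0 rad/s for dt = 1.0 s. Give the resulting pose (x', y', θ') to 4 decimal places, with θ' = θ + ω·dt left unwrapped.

(1.6118, 0.0511, 1.3090)

θ' = 1.3090 + 0.0·1.0 = 1.3090
ω = 0 → straight: x' = 2 + -1.5·cos(1.3090)·1.0 = 1.6118
y' = 1.5 + -1.5·sin(1.3090)·1.0 = 0.0511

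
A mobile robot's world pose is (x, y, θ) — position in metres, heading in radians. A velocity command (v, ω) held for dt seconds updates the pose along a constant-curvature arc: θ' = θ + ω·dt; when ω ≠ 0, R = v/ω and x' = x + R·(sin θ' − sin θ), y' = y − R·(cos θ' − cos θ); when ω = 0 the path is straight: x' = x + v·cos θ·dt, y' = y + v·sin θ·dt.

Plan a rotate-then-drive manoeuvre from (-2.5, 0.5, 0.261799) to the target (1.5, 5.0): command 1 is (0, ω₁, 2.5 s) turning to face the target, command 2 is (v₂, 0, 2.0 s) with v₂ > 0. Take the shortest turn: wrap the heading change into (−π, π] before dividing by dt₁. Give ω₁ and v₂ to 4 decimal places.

heading to target = atan2(5−0.5, 1.5−-2.5) = 0.8442
Δθ = wrap(0.8442 − 0.2618) = 0.5824; ω₁ = Δθ/dt₁ = 0.2329
distance = √((1.5−-2.5)² + (5−0.5)²) = 6.0208; v₂ = distance/dt₂ = 3.0104

ω₁ = 0.2329, v₂ = 3.0104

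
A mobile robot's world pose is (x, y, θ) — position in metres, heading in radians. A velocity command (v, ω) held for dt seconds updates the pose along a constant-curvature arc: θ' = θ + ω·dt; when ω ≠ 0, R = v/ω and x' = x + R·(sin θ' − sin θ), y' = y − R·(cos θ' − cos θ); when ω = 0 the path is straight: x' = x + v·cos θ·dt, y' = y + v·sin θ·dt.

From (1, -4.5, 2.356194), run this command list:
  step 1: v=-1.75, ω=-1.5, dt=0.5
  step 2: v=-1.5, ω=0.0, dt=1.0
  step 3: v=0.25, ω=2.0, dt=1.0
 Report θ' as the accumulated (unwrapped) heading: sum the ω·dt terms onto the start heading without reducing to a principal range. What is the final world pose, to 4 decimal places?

(1.2131, -6.6754, 3.6062)

step 1: θ'=1.6062 (R=1.1667) → pose (1.3410, -5.2837, 1.6062)
step 2: θ'=1.6062 (straight) → pose (1.3941, -6.7827, 1.6062)
step 3: θ'=3.6062 (R=0.1250) → pose (1.2131, -6.6754, 3.6062)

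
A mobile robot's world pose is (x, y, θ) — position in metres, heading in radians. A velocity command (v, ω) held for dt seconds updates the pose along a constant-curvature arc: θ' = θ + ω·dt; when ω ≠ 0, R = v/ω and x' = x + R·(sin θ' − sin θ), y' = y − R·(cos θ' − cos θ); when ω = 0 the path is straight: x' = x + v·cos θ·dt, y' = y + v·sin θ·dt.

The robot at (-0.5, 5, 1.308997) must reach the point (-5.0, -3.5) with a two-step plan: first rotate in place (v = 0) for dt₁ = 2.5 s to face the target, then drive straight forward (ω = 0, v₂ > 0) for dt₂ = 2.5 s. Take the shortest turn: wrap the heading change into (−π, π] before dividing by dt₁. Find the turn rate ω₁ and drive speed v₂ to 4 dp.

heading to target = atan2(-3.5−5, -5−-0.5) = -2.0577
Δθ = wrap(-2.0577 − 1.3090) = 2.9165; ω₁ = Δθ/dt₁ = 1.1666
distance = √((-5−-0.5)² + (-3.5−5)²) = 9.6177; v₂ = distance/dt₂ = 3.8471

ω₁ = 1.1666, v₂ = 3.8471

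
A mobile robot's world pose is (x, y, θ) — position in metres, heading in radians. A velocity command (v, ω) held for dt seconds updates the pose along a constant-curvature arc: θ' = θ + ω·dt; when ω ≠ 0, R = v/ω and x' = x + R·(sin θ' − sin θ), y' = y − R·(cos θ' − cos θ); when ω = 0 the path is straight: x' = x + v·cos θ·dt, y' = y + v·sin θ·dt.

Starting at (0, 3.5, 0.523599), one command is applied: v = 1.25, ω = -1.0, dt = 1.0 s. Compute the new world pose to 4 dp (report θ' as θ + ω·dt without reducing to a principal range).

θ' = 0.5236 + -1.0·1.0 = -0.4764
R = v/ω = 1.25/-1.0 = -1.2500
x' = 0 + -1.2500·(sin -0.4764 − sin 0.5236) = 1.1982
y' = 3.5 − -1.2500·(cos -0.4764 − cos 0.5236) = 3.5283

(1.1982, 3.5283, -0.4764)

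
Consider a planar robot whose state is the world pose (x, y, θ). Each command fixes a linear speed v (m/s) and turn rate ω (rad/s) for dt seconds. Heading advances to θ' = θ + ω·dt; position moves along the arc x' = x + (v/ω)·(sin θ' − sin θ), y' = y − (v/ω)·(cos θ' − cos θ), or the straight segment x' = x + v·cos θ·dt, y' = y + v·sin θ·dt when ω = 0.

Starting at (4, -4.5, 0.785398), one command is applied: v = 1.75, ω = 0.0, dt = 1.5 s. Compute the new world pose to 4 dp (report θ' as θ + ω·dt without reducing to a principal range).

(5.8562, -2.6438, 0.7854)

θ' = 0.7854 + 0.0·1.5 = 0.7854
ω = 0 → straight: x' = 4 + 1.75·cos(0.7854)·1.5 = 5.8562
y' = -4.5 + 1.75·sin(0.7854)·1.5 = -2.6438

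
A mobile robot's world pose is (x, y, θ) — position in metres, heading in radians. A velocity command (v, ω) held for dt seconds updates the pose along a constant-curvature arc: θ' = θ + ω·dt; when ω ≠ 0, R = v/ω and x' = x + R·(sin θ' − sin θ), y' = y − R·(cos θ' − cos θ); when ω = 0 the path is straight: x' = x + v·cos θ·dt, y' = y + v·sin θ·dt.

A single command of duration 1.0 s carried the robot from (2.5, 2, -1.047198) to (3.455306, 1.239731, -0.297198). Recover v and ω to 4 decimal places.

v = 1.2500, ω = 0.7500

Δθ = -0.297198 − -1.047198 = 0.750000
ω = Δθ/dt = 0.750000/1.0 = 0.7500
R = Δx/(sin θ' − sin θ) = 1.6667
v = R·ω = 1.6667·0.7500 = 1.2500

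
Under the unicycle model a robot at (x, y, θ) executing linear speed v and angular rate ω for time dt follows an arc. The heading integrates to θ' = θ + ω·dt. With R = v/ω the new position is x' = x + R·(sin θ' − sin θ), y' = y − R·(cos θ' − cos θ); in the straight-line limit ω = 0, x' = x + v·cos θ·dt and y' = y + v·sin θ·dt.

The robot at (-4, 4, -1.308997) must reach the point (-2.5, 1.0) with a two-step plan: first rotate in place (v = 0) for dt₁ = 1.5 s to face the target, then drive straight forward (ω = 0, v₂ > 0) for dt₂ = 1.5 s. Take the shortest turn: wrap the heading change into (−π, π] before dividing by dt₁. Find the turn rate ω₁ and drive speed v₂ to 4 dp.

heading to target = atan2(1−4, -2.5−-4) = -1.1071
Δθ = wrap(-1.1071 − -1.3090) = 0.2018; ω₁ = Δθ/dt₁ = 0.1346
distance = √((-2.5−-4)² + (1−4)²) = 3.3541; v₂ = distance/dt₂ = 2.2361

ω₁ = 0.1346, v₂ = 2.2361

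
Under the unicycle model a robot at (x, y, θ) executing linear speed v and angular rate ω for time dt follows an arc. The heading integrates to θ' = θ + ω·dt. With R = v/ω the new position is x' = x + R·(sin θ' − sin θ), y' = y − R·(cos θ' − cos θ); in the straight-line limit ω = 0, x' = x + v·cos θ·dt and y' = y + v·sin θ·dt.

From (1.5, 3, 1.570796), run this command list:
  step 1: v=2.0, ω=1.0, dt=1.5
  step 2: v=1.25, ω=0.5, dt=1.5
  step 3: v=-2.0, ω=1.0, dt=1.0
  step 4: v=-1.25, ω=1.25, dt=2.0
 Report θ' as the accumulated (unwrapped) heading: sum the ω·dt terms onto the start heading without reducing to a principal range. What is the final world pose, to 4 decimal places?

step 1: θ'=3.0708 (R=2.0000) → pose (-0.3585, 4.9950, 3.0708)
step 2: θ'=3.8208 (R=2.5000) → pose (-2.1058, 4.4464, 3.8208)
step 3: θ'=4.8208 (R=-2.0000) → pose (-1.3739, 6.2190, 4.8208)
step 4: θ'=7.3208 (R=-1.0000) → pose (-3.2292, 6.6191, 7.3208)

(-3.2292, 6.6191, 7.3208)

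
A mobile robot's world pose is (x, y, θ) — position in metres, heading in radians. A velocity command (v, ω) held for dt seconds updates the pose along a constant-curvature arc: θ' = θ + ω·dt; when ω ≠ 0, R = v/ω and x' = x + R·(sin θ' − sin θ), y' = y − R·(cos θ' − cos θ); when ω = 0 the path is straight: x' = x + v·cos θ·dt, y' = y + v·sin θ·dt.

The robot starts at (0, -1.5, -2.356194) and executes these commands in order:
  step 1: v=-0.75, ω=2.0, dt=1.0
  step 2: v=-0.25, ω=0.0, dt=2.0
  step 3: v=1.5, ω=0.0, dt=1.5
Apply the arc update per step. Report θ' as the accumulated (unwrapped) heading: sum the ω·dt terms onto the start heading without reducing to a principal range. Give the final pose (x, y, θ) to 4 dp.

step 1: θ'=-0.3562 (R=-0.3750) → pose (-0.1344, -0.8834, -0.3562)
step 2: θ'=-0.3562 (straight) → pose (-0.6030, -0.7090, -0.3562)
step 3: θ'=-0.3562 (straight) → pose (1.5058, -1.4936, -0.3562)

(1.5058, -1.4936, -0.3562)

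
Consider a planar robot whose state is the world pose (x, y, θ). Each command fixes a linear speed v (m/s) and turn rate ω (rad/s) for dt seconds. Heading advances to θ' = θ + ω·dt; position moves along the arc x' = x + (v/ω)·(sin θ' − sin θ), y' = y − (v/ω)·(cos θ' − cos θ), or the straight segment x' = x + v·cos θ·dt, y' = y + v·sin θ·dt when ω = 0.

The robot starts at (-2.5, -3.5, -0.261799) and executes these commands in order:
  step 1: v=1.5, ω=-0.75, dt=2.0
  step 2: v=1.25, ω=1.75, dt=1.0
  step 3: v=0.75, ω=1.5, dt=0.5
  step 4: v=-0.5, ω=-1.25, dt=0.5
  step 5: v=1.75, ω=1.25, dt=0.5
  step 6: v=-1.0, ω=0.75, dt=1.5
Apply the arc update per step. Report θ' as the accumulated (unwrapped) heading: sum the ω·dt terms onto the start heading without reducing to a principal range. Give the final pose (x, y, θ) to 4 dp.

(0.1618, -7.6479, 1.8632)

step 1: θ'=-1.7618 (R=-2.0000) → pose (-1.0540, -5.8115, -1.7618)
step 2: θ'=-0.0118 (R=0.7143) → pose (-0.3611, -6.6614, -0.0118)
step 3: θ'=0.7382 (R=0.5000) → pose (-0.0188, -6.5313, 0.7382)
step 4: θ'=0.1132 (R=0.4000) → pose (-0.2428, -6.6328, 0.1132)
step 5: θ'=0.7382 (R=1.4000) → pose (0.5412, -6.2773, 0.7382)
step 6: θ'=1.8632 (R=-1.3333) → pose (0.1618, -7.6479, 1.8632)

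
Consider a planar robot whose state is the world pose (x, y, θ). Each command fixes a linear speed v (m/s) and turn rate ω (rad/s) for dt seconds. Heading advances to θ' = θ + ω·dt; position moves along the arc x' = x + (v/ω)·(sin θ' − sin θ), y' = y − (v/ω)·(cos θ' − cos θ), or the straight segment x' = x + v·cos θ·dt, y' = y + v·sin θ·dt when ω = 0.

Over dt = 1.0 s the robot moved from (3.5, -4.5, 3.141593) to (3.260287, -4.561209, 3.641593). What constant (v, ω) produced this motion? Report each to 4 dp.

Δθ = 3.641593 − 3.141593 = 0.500000
ω = Δθ/dt = 0.500000/1.0 = 0.5000
R = Δx/(sin θ' − sin θ) = 0.5000
v = R·ω = 0.5000·0.5000 = 0.2500

v = 0.2500, ω = 0.5000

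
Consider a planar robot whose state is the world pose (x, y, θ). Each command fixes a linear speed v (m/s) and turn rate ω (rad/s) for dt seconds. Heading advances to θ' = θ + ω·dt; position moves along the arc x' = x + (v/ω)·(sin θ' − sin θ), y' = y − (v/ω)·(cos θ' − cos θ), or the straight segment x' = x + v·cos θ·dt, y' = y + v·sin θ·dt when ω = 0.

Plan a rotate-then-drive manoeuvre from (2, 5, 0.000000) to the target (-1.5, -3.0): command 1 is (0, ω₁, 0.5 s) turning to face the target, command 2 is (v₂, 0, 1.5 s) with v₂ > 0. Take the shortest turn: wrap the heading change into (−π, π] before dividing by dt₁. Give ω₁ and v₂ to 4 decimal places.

heading to target = atan2(-3−5, -1.5−2) = -1.9832
Δθ = wrap(-1.9832 − 0.0000) = -1.9832; ω₁ = Δθ/dt₁ = -3.9664
distance = √((-1.5−2)² + (-3−5)²) = 8.7321; v₂ = distance/dt₂ = 5.8214

ω₁ = -3.9664, v₂ = 5.8214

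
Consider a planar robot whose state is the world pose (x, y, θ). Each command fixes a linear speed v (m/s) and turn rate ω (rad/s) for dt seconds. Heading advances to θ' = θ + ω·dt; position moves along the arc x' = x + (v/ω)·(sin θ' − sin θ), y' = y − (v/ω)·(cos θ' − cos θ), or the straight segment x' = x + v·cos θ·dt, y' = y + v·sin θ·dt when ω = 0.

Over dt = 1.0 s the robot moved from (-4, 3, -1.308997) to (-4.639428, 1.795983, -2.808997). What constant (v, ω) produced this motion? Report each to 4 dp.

Δθ = -2.808997 − -1.308997 = -1.500000
ω = Δθ/dt = -1.500000/1.0 = -1.5000
R = −Δy/(cos θ' − cos θ) = -1.0000
v = R·ω = -1.0000·-1.5000 = 1.5000

v = 1.5000, ω = -1.5000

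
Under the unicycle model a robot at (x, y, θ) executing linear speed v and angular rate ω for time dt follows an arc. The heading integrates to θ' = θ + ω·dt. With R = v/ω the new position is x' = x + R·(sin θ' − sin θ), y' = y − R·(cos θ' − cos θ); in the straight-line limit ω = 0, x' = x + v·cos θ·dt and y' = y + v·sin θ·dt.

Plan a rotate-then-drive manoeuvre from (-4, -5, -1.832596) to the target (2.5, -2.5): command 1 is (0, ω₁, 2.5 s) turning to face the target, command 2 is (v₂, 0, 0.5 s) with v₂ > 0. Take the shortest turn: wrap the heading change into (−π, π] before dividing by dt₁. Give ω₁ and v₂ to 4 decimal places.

ω₁ = 0.8799, v₂ = 13.9284

heading to target = atan2(-2.5−-5, 2.5−-4) = 0.3672
Δθ = wrap(0.3672 − -1.8326) = 2.1998; ω₁ = Δθ/dt₁ = 0.8799
distance = √((2.5−-4)² + (-2.5−-5)²) = 6.9642; v₂ = distance/dt₂ = 13.9284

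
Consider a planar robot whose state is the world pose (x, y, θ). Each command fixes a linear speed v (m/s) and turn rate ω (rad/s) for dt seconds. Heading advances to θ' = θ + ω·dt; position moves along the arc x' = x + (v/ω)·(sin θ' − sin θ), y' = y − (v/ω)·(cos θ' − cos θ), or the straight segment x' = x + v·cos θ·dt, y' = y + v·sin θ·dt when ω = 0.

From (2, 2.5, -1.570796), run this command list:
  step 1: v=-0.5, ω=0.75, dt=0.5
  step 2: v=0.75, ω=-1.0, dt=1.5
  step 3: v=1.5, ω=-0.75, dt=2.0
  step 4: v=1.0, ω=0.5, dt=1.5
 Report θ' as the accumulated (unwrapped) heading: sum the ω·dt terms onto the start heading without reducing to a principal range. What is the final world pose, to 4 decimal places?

(-2.1621, 3.5298, -3.4458)

step 1: θ'=-1.1958 (R=-0.6667) → pose (1.9537, 2.7442, -1.1958)
step 2: θ'=-2.6958 (R=-0.7500) → pose (1.5792, 1.7928, -2.6958)
step 3: θ'=-4.1958 (R=-2.0000) → pose (-1.0222, 2.6095, -4.1958)
step 4: θ'=-3.4458 (R=2.0000) → pose (-2.1621, 3.5298, -3.4458)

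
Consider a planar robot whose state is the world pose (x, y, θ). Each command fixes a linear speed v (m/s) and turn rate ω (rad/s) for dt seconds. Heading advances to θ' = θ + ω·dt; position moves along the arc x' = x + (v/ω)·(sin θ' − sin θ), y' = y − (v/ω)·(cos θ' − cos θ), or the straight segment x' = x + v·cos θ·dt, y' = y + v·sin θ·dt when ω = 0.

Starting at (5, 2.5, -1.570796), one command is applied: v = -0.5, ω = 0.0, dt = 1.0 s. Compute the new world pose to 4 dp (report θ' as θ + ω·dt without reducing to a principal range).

θ' = -1.5708 + 0.0·1.0 = -1.5708
ω = 0 → straight: x' = 5 + -0.5·cos(-1.5708)·1.0 = 5.0000
y' = 2.5 + -0.5·sin(-1.5708)·1.0 = 3.0000

(5.0000, 3.0000, -1.5708)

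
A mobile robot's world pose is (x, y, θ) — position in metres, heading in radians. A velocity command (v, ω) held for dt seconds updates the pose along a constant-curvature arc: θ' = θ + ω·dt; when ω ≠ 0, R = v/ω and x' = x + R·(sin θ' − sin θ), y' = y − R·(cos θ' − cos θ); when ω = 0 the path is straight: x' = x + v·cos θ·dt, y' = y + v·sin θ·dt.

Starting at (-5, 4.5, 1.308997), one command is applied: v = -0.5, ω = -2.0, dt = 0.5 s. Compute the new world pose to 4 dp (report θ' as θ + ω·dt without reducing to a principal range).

(-5.1655, 4.3265, 0.3090)

θ' = 1.3090 + -2.0·0.5 = 0.3090
R = v/ω = -0.5/-2.0 = 0.2500
x' = -5 + 0.2500·(sin 0.3090 − sin 1.3090) = -5.1655
y' = 4.5 − 0.2500·(cos 0.3090 − cos 1.3090) = 4.3265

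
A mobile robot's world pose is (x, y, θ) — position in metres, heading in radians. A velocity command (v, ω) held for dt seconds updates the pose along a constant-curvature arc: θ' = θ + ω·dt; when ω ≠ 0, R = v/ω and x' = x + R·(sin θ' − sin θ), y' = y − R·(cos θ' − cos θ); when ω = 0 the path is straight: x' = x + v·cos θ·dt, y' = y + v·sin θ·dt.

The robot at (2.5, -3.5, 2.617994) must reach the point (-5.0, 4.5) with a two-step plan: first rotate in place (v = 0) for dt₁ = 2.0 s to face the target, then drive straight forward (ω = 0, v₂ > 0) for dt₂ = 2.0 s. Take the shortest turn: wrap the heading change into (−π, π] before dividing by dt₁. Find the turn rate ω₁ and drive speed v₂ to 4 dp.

ω₁ = -0.1470, v₂ = 5.4829

heading to target = atan2(4.5−-3.5, -5−2.5) = 2.3239
Δθ = wrap(2.3239 − 2.6180) = -0.2940; ω₁ = Δθ/dt₁ = -0.1470
distance = √((-5−2.5)² + (4.5−-3.5)²) = 10.9659; v₂ = distance/dt₂ = 5.4829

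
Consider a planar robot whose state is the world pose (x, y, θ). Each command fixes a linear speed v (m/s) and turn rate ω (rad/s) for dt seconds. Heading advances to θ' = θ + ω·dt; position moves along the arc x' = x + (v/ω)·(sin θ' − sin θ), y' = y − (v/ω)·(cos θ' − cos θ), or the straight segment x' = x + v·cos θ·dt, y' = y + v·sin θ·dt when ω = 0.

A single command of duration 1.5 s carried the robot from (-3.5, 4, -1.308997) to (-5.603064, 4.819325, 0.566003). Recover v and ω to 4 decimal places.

Δθ = 0.566003 − -1.308997 = 1.875000
ω = Δθ/dt = 1.875000/1.5 = 1.2500
R = Δx/(sin θ' − sin θ) = -1.4000
v = R·ω = -1.4000·1.2500 = -1.7500

v = -1.7500, ω = 1.2500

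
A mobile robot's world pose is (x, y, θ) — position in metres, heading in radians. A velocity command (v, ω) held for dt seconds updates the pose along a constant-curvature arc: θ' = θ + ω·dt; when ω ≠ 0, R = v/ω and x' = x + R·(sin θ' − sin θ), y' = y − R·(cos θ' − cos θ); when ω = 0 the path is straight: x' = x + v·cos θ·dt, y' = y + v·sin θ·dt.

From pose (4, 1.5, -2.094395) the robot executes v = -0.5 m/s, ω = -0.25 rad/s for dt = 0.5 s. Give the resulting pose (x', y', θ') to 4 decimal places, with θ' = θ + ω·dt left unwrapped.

θ' = -2.0944 + -0.25·0.5 = -2.2194
R = v/ω = -0.5/-0.25 = 2.0000
x' = 4 + 2.0000·(sin -2.2194 − sin -2.0944) = 4.1382
y' = 1.5 − 2.0000·(cos -2.2194 − cos -2.0944) = 1.7081

(4.1382, 1.7081, -2.2194)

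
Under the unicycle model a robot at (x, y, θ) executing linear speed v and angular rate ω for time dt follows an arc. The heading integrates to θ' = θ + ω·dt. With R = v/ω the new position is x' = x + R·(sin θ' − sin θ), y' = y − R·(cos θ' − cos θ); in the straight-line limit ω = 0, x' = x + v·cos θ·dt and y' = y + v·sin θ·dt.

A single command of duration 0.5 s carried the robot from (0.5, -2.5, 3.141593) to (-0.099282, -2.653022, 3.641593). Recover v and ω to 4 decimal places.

v = 1.2500, ω = 1.0000

Δθ = 3.641593 − 3.141593 = 0.500000
ω = Δθ/dt = 0.500000/0.5 = 1.0000
R = Δx/(sin θ' − sin θ) = 1.2500
v = R·ω = 1.2500·1.0000 = 1.2500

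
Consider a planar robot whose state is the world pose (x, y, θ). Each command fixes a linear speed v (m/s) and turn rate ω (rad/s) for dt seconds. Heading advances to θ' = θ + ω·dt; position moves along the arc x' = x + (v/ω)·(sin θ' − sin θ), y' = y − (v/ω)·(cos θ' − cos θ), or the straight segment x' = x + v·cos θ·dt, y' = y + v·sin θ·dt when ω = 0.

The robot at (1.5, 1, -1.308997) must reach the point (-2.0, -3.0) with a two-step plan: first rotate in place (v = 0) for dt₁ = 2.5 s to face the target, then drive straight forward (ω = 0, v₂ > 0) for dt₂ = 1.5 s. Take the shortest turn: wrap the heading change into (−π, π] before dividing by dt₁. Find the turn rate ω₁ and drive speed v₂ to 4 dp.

ω₁ = -0.3923, v₂ = 3.5434

heading to target = atan2(-3−1, -2−1.5) = -2.2896
Δθ = wrap(-2.2896 − -1.3090) = -0.9806; ω₁ = Δθ/dt₁ = -0.3923
distance = √((-2−1.5)² + (-3−1)²) = 5.3151; v₂ = distance/dt₂ = 3.5434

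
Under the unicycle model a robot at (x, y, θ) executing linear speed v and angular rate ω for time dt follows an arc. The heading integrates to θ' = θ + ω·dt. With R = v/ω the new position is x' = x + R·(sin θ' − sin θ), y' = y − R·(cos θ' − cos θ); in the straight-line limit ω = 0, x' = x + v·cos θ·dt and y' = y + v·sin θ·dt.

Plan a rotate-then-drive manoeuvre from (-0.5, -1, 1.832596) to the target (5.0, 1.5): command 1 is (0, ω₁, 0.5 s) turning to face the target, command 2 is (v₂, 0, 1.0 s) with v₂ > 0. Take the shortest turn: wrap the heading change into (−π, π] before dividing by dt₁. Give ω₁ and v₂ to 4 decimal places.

heading to target = atan2(1.5−-1, 5−-0.5) = 0.4266
Δθ = wrap(0.4266 − 1.8326) = -1.4060; ω₁ = Δθ/dt₁ = -2.8119
distance = √((5−-0.5)² + (1.5−-1)²) = 6.0415; v₂ = distance/dt₂ = 6.0415

ω₁ = -2.8119, v₂ = 6.0415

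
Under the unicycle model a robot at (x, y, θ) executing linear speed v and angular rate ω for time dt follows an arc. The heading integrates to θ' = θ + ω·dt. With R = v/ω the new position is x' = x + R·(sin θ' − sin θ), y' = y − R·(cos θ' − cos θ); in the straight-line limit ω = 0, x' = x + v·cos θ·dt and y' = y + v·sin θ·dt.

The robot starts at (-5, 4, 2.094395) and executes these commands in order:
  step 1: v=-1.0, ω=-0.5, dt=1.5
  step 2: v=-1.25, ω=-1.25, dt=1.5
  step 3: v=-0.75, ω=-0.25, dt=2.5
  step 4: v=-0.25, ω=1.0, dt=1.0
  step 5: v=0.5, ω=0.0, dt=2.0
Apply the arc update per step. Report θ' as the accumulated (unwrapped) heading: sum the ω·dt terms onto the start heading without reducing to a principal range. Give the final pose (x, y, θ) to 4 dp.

step 1: θ'=1.3444 (R=2.0000) → pose (-4.7831, 2.5511, 1.3444)
step 2: θ'=-0.5306 (R=1.0000) → pose (-6.2636, 1.9130, -0.5306)
step 3: θ'=-1.1556 (R=3.0000) → pose (-7.4906, 3.2904, -1.1556)
step 4: θ'=-0.1556 (R=-0.2500) → pose (-7.6806, 3.4366, -0.1556)
step 5: θ'=-0.1556 (straight) → pose (-6.6927, 3.2816, -0.1556)

(-6.6927, 3.2816, -0.1556)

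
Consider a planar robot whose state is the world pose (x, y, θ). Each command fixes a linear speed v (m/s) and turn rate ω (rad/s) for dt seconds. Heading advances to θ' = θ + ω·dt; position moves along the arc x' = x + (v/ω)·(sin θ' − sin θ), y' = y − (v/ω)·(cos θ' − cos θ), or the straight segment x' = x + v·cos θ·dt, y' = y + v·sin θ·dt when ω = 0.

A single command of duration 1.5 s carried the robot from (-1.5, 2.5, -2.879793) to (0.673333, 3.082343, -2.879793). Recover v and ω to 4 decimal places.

v = -1.5000, ω = 0.0000

Δθ = -2.879793 − -2.879793 = 0.000000
ω = Δθ/dt = 0.000000/1.5 = 0.0000
ω = 0 → v = (Δx·cos θ + Δy·sin θ)/dt = -1.5000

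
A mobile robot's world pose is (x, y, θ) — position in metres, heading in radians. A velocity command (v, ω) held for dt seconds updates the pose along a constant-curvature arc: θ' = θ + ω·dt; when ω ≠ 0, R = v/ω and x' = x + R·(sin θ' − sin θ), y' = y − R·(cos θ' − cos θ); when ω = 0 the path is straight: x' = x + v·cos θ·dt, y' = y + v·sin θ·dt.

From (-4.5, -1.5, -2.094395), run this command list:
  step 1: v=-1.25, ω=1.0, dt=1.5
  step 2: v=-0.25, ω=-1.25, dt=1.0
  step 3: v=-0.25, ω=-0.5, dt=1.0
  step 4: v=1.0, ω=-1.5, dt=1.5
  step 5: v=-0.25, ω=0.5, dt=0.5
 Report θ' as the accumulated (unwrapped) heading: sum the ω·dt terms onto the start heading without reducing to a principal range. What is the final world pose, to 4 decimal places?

(-5.9483, 0.8609, -4.3444)

step 1: θ'=-0.5944 (R=-1.2500) → pose (-4.8825, 0.1606, -0.5944)
step 2: θ'=-1.8444 (R=0.2000) → pose (-4.9631, 0.3803, -1.8444)
step 3: θ'=-2.3444 (R=0.5000) → pose (-4.8394, 0.5946, -2.3444)
step 4: θ'=-4.5944 (R=-0.6667) → pose (-5.9783, 0.9819, -4.5944)
step 5: θ'=-4.3444 (R=-0.5000) → pose (-5.9483, 0.8609, -4.3444)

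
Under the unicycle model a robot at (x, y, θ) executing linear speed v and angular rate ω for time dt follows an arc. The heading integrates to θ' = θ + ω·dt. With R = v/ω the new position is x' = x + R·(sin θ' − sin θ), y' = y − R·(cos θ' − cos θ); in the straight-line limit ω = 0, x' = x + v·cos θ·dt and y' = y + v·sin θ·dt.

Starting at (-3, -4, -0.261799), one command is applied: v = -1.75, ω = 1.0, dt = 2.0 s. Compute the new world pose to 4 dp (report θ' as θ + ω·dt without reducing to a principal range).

θ' = -0.2618 + 1.0·2.0 = 1.7382
R = v/ω = -1.75/1.0 = -1.7500
x' = -3 + -1.7500·(sin 1.7382 − sin -0.2618) = -5.1785
y' = -4 − -1.7500·(cos 1.7382 − cos -0.2618) = -5.9820

(-5.1785, -5.9820, 1.7382)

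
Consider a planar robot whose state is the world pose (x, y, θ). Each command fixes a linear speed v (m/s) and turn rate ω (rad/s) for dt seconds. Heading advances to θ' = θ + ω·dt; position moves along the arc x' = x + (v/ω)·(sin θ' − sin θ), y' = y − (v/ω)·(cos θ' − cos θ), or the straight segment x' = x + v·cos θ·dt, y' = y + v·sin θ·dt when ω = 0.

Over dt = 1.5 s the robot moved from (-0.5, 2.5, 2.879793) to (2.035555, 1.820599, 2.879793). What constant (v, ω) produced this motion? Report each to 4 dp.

Δθ = 2.879793 − 2.879793 = 0.000000
ω = Δθ/dt = 0.000000/1.5 = 0.0000
ω = 0 → v = (Δx·cos θ + Δy·sin θ)/dt = -1.7500

v = -1.7500, ω = 0.0000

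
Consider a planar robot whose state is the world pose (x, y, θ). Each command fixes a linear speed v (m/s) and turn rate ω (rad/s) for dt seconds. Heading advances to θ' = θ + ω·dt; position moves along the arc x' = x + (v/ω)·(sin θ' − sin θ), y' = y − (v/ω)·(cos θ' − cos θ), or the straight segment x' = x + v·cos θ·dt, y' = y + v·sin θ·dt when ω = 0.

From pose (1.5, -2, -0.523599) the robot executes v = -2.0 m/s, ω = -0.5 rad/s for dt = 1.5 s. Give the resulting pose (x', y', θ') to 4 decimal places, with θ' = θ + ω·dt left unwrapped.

θ' = -0.5236 + -0.5·1.5 = -1.2736
R = v/ω = -2.0/-0.5 = 4.0000
x' = 1.5 + 4.0000·(sin -1.2736 − sin -0.5236) = -0.3246
y' = -2 − 4.0000·(cos -1.2736 − cos -0.5236) = 0.2927

(-0.3246, 0.2927, -1.2736)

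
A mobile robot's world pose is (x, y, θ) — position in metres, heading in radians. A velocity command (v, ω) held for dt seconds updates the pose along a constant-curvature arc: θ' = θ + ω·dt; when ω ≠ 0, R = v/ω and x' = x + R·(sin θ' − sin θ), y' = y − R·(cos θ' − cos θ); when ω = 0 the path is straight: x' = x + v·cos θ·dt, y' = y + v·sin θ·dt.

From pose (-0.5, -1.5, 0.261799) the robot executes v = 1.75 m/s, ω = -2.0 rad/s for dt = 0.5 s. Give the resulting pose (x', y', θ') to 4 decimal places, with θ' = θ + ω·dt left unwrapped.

θ' = 0.2618 + -2.0·0.5 = -0.7382
R = v/ω = 1.75/-2.0 = -0.8750
x' = -0.5 + -0.8750·(sin -0.7382 − sin 0.2618) = 0.3153
y' = -1.5 − -0.8750·(cos -0.7382 − cos 0.2618) = -1.6980

(0.3153, -1.6980, -0.7382)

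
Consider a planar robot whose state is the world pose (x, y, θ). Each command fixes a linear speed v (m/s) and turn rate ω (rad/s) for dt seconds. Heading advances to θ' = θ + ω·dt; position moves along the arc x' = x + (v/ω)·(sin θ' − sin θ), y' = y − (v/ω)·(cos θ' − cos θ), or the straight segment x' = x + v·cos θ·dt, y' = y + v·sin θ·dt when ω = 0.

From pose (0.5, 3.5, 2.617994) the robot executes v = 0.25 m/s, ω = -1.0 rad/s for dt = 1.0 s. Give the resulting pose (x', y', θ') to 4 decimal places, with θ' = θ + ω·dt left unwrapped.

θ' = 2.6180 + -1.0·1.0 = 1.6180
R = v/ω = 0.25/-1.0 = -0.2500
x' = 0.5 + -0.2500·(sin 1.6180 − sin 2.6180) = 0.3753
y' = 3.5 − -0.2500·(cos 1.6180 − cos 2.6180) = 3.7047

(0.3753, 3.7047, 1.6180)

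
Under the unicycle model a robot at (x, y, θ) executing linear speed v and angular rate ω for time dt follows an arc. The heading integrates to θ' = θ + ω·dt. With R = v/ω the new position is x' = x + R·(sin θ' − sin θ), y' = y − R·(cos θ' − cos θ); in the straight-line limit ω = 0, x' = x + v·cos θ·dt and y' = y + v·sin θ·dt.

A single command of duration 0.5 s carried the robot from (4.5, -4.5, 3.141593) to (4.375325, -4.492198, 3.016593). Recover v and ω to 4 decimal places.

Δθ = 3.016593 − 3.141593 = -0.125000
ω = Δθ/dt = -0.125000/0.5 = -0.2500
R = Δx/(sin θ' − sin θ) = -1.0000
v = R·ω = -1.0000·-0.2500 = 0.2500

v = 0.2500, ω = -0.2500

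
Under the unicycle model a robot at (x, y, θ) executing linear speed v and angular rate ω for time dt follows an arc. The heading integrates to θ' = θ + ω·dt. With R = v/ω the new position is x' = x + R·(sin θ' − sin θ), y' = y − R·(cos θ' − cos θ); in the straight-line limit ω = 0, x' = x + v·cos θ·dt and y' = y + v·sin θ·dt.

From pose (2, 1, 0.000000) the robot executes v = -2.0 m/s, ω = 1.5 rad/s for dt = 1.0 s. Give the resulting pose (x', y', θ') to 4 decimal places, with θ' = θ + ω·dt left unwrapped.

θ' = 0.0000 + 1.5·1.0 = 1.5000
R = v/ω = -2.0/1.5 = -1.3333
x' = 2 + -1.3333·(sin 1.5000 − sin 0.0000) = 0.6700
y' = 1 − -1.3333·(cos 1.5000 − cos 0.0000) = -0.2390

(0.6700, -0.2390, 1.5000)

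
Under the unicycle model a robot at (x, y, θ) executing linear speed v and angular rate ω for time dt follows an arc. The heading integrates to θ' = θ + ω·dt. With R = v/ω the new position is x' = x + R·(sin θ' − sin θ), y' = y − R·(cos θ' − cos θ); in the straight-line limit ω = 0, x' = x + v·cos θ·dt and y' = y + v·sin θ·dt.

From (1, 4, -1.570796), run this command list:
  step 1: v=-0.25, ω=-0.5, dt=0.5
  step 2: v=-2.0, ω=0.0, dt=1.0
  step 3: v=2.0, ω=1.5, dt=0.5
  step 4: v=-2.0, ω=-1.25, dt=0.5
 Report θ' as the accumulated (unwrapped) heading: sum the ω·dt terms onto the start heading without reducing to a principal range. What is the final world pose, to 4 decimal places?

step 1: θ'=-1.8208 (R=0.5000) → pose (1.0155, 4.1237, -1.8208)
step 2: θ'=-1.8208 (straight) → pose (1.5104, 6.0615, -1.8208)
step 3: θ'=-1.0708 (R=1.3333) → pose (1.6321, 5.0924, -1.0708)
step 4: θ'=-1.6958 (R=1.6000) → pose (1.4487, 6.0590, -1.6958)

(1.4487, 6.0590, -1.6958)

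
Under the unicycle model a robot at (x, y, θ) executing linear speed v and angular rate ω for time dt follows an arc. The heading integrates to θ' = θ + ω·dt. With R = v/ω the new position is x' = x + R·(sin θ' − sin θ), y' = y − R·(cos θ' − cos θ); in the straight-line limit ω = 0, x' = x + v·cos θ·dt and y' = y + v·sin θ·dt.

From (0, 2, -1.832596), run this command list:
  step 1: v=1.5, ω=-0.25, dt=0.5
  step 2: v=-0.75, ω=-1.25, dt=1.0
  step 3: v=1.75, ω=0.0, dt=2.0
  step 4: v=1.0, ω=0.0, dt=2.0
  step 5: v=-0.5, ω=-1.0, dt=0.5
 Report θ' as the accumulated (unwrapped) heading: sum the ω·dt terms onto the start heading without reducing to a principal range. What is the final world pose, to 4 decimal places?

step 1: θ'=-1.9576 (R=-6.0000) → pose (-0.2388, 1.2896, -1.9576)
step 2: θ'=-3.2076 (R=0.6000) → pose (0.3564, 1.6619, -3.2076)
step 3: θ'=-3.2076 (straight) → pose (-3.1360, 1.8928, -3.2076)
step 4: θ'=-3.2076 (straight) → pose (-5.1316, 2.0247, -3.2076)
step 5: θ'=-3.7076 (R=0.5000) → pose (-4.8965, 1.9478, -3.7076)

(-4.8965, 1.9478, -3.7076)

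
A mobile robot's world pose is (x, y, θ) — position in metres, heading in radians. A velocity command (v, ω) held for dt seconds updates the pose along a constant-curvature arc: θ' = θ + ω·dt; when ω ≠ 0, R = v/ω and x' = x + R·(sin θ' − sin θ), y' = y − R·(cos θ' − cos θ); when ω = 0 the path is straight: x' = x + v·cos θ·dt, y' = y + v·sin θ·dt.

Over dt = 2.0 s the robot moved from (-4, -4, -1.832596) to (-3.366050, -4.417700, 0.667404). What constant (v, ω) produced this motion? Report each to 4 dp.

v = 0.5000, ω = 1.2500

Δθ = 0.667404 − -1.832596 = 2.500000
ω = Δθ/dt = 2.500000/2.0 = 1.2500
R = Δx/(sin θ' − sin θ) = 0.4000
v = R·ω = 0.4000·1.2500 = 0.5000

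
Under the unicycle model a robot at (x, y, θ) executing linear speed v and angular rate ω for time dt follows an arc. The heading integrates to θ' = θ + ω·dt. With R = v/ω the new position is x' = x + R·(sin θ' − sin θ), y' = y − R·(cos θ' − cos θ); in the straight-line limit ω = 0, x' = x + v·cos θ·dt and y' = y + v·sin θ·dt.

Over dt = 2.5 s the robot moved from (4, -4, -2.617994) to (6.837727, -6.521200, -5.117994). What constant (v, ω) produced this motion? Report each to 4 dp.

v = -2.0000, ω = -1.0000

Δθ = -5.117994 − -2.617994 = -2.500000
ω = Δθ/dt = -2.500000/2.5 = -1.0000
R = Δx/(sin θ' − sin θ) = 2.0000
v = R·ω = 2.0000·-1.0000 = -2.0000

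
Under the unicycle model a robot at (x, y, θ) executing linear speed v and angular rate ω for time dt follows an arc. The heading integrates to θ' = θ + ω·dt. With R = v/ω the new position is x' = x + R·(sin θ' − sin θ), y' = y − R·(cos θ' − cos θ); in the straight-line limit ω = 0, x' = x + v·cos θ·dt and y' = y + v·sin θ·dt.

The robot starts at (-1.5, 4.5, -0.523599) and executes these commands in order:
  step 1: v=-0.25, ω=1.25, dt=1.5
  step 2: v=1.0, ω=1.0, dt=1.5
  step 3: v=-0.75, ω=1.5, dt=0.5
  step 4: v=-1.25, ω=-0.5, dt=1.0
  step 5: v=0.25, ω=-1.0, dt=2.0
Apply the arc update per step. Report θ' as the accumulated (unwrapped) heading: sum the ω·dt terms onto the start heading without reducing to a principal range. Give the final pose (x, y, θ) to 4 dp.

step 1: θ'=1.3514 (R=-0.2000) → pose (-1.7952, 4.3703, 1.3514)
step 2: θ'=2.8514 (R=1.0000) → pose (-2.4851, 5.5462, 2.8514)
step 3: θ'=3.6014 (R=-0.5000) → pose (-2.1201, 5.5772, 3.6014)
step 4: θ'=3.1014 (R=2.5000) → pose (-0.9103, 5.8348, 3.1014)
step 5: θ'=1.1014 (R=-0.2500) → pose (-1.1232, 6.1977, 1.1014)

(-1.1232, 6.1977, 1.1014)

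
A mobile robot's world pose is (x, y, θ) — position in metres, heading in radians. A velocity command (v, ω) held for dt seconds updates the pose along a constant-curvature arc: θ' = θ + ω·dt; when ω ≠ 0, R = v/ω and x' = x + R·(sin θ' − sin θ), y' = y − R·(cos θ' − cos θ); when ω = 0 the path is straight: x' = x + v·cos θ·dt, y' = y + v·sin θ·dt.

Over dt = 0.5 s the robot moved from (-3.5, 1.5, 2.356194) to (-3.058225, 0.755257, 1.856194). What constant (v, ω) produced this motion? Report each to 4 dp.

Δθ = 1.856194 − 2.356194 = -0.500000
ω = Δθ/dt = -0.500000/0.5 = -1.0000
R = −Δy/(cos θ' − cos θ) = 1.7500
v = R·ω = 1.7500·-1.0000 = -1.7500

v = -1.7500, ω = -1.0000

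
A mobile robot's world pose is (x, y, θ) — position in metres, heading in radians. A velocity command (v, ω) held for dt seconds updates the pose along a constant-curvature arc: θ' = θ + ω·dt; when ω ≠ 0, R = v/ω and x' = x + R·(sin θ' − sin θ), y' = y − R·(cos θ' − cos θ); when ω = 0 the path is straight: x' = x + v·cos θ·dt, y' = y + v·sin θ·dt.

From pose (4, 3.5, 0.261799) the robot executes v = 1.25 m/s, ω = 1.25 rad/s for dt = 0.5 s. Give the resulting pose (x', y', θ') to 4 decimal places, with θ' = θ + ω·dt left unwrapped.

θ' = 0.2618 + 1.25·0.5 = 0.8868
R = v/ω = 1.25/1.25 = 1.0000
x' = 4 + 1.0000·(sin 0.8868 − sin 0.2618) = 4.5162
y' = 3.5 − 1.0000·(cos 0.8868 − cos 0.2618) = 3.8340

(4.5162, 3.8340, 0.8868)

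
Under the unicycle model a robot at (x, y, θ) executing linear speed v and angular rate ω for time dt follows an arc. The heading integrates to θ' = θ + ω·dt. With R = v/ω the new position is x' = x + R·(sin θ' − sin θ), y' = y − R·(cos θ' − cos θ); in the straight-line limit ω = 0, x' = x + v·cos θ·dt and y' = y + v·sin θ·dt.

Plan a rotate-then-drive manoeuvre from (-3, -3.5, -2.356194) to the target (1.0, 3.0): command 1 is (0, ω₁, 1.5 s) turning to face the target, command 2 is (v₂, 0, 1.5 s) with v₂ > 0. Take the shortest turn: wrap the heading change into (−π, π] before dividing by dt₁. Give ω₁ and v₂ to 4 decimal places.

heading to target = atan2(3−-3.5, 1−-3) = 1.0191
Δθ = wrap(1.0191 − -2.3562) = -2.9078; ω₁ = Δθ/dt₁ = -1.9386
distance = √((1−-3)² + (3−-3.5)²) = 7.6322; v₂ = distance/dt₂ = 5.0881

ω₁ = -1.9386, v₂ = 5.0881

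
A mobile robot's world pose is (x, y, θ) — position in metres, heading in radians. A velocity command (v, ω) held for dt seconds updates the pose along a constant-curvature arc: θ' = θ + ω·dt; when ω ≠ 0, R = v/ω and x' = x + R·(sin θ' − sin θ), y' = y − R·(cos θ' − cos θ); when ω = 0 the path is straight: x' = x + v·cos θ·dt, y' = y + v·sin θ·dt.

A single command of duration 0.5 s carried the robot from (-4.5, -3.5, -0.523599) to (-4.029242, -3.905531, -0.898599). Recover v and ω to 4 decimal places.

v = 1.2500, ω = -0.7500

Δθ = -0.898599 − -0.523599 = -0.375000
ω = Δθ/dt = -0.375000/0.5 = -0.7500
R = Δx/(sin θ' − sin θ) = -1.6667
v = R·ω = -1.6667·-0.7500 = 1.2500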